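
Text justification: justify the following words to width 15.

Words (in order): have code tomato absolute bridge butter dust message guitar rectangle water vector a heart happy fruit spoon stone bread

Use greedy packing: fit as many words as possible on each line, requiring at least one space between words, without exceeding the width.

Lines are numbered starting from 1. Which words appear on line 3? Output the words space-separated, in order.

Line 1: ['have', 'code'] (min_width=9, slack=6)
Line 2: ['tomato', 'absolute'] (min_width=15, slack=0)
Line 3: ['bridge', 'butter'] (min_width=13, slack=2)
Line 4: ['dust', 'message'] (min_width=12, slack=3)
Line 5: ['guitar'] (min_width=6, slack=9)
Line 6: ['rectangle', 'water'] (min_width=15, slack=0)
Line 7: ['vector', 'a', 'heart'] (min_width=14, slack=1)
Line 8: ['happy', 'fruit'] (min_width=11, slack=4)
Line 9: ['spoon', 'stone'] (min_width=11, slack=4)
Line 10: ['bread'] (min_width=5, slack=10)

Answer: bridge butter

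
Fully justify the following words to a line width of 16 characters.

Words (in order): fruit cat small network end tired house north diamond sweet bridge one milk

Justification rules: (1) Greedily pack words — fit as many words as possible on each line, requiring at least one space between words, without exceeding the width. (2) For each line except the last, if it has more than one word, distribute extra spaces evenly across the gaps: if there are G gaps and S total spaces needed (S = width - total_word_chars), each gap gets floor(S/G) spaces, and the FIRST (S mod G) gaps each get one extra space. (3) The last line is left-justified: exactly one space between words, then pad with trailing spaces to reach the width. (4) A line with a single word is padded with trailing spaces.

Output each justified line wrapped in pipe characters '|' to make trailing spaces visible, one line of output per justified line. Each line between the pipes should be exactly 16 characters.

Answer: |fruit  cat small|
|network      end|
|tired      house|
|north    diamond|
|sweet bridge one|
|milk            |

Derivation:
Line 1: ['fruit', 'cat', 'small'] (min_width=15, slack=1)
Line 2: ['network', 'end'] (min_width=11, slack=5)
Line 3: ['tired', 'house'] (min_width=11, slack=5)
Line 4: ['north', 'diamond'] (min_width=13, slack=3)
Line 5: ['sweet', 'bridge', 'one'] (min_width=16, slack=0)
Line 6: ['milk'] (min_width=4, slack=12)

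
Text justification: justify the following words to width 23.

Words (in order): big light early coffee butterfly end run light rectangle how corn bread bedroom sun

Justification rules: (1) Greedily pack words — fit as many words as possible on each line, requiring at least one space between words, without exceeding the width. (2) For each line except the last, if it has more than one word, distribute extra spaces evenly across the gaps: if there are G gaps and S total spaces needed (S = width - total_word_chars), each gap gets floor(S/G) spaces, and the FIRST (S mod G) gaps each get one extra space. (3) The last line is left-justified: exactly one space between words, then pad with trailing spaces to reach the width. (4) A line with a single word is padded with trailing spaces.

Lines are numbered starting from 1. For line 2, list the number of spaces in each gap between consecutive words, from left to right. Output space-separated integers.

Answer: 1 1 1

Derivation:
Line 1: ['big', 'light', 'early', 'coffee'] (min_width=22, slack=1)
Line 2: ['butterfly', 'end', 'run', 'light'] (min_width=23, slack=0)
Line 3: ['rectangle', 'how', 'corn'] (min_width=18, slack=5)
Line 4: ['bread', 'bedroom', 'sun'] (min_width=17, slack=6)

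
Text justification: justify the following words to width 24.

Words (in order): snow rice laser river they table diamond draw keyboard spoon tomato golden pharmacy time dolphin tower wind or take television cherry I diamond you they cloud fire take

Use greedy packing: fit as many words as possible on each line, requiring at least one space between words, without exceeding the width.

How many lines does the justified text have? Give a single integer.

Answer: 8

Derivation:
Line 1: ['snow', 'rice', 'laser', 'river'] (min_width=21, slack=3)
Line 2: ['they', 'table', 'diamond', 'draw'] (min_width=23, slack=1)
Line 3: ['keyboard', 'spoon', 'tomato'] (min_width=21, slack=3)
Line 4: ['golden', 'pharmacy', 'time'] (min_width=20, slack=4)
Line 5: ['dolphin', 'tower', 'wind', 'or'] (min_width=21, slack=3)
Line 6: ['take', 'television', 'cherry', 'I'] (min_width=24, slack=0)
Line 7: ['diamond', 'you', 'they', 'cloud'] (min_width=22, slack=2)
Line 8: ['fire', 'take'] (min_width=9, slack=15)
Total lines: 8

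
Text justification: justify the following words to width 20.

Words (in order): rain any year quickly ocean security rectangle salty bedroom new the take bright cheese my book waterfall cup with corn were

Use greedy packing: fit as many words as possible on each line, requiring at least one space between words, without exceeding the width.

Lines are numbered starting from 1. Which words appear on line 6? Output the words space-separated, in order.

Line 1: ['rain', 'any', 'year'] (min_width=13, slack=7)
Line 2: ['quickly', 'ocean'] (min_width=13, slack=7)
Line 3: ['security', 'rectangle'] (min_width=18, slack=2)
Line 4: ['salty', 'bedroom', 'new'] (min_width=17, slack=3)
Line 5: ['the', 'take', 'bright'] (min_width=15, slack=5)
Line 6: ['cheese', 'my', 'book'] (min_width=14, slack=6)
Line 7: ['waterfall', 'cup', 'with'] (min_width=18, slack=2)
Line 8: ['corn', 'were'] (min_width=9, slack=11)

Answer: cheese my book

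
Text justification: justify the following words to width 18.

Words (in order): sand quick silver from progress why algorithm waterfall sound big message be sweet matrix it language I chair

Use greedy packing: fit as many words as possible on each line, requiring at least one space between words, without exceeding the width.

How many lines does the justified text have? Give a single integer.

Line 1: ['sand', 'quick', 'silver'] (min_width=17, slack=1)
Line 2: ['from', 'progress', 'why'] (min_width=17, slack=1)
Line 3: ['algorithm'] (min_width=9, slack=9)
Line 4: ['waterfall', 'sound'] (min_width=15, slack=3)
Line 5: ['big', 'message', 'be'] (min_width=14, slack=4)
Line 6: ['sweet', 'matrix', 'it'] (min_width=15, slack=3)
Line 7: ['language', 'I', 'chair'] (min_width=16, slack=2)
Total lines: 7

Answer: 7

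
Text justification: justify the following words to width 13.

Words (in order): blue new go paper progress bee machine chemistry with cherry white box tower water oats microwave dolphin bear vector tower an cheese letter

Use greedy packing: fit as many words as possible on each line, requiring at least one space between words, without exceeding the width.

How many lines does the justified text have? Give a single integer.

Answer: 14

Derivation:
Line 1: ['blue', 'new', 'go'] (min_width=11, slack=2)
Line 2: ['paper'] (min_width=5, slack=8)
Line 3: ['progress', 'bee'] (min_width=12, slack=1)
Line 4: ['machine'] (min_width=7, slack=6)
Line 5: ['chemistry'] (min_width=9, slack=4)
Line 6: ['with', 'cherry'] (min_width=11, slack=2)
Line 7: ['white', 'box'] (min_width=9, slack=4)
Line 8: ['tower', 'water'] (min_width=11, slack=2)
Line 9: ['oats'] (min_width=4, slack=9)
Line 10: ['microwave'] (min_width=9, slack=4)
Line 11: ['dolphin', 'bear'] (min_width=12, slack=1)
Line 12: ['vector', 'tower'] (min_width=12, slack=1)
Line 13: ['an', 'cheese'] (min_width=9, slack=4)
Line 14: ['letter'] (min_width=6, slack=7)
Total lines: 14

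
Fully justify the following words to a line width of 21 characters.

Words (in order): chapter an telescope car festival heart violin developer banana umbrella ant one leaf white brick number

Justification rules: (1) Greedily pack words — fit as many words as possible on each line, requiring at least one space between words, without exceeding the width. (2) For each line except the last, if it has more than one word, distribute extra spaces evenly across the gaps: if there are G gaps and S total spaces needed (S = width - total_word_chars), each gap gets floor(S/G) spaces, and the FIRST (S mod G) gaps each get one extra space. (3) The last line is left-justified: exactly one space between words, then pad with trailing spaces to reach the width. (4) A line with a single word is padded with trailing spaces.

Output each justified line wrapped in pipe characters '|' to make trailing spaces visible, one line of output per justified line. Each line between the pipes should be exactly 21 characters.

Line 1: ['chapter', 'an', 'telescope'] (min_width=20, slack=1)
Line 2: ['car', 'festival', 'heart'] (min_width=18, slack=3)
Line 3: ['violin', 'developer'] (min_width=16, slack=5)
Line 4: ['banana', 'umbrella', 'ant'] (min_width=19, slack=2)
Line 5: ['one', 'leaf', 'white', 'brick'] (min_width=20, slack=1)
Line 6: ['number'] (min_width=6, slack=15)

Answer: |chapter  an telescope|
|car   festival  heart|
|violin      developer|
|banana  umbrella  ant|
|one  leaf white brick|
|number               |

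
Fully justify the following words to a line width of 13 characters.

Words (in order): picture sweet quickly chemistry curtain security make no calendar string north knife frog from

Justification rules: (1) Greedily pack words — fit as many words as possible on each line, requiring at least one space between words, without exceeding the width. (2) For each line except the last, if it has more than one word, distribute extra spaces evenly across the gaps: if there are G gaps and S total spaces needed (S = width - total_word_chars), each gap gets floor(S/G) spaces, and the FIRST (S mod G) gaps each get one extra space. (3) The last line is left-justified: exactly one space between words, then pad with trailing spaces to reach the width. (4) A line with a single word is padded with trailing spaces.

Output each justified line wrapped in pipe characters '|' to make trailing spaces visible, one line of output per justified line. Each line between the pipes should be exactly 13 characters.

Line 1: ['picture', 'sweet'] (min_width=13, slack=0)
Line 2: ['quickly'] (min_width=7, slack=6)
Line 3: ['chemistry'] (min_width=9, slack=4)
Line 4: ['curtain'] (min_width=7, slack=6)
Line 5: ['security', 'make'] (min_width=13, slack=0)
Line 6: ['no', 'calendar'] (min_width=11, slack=2)
Line 7: ['string', 'north'] (min_width=12, slack=1)
Line 8: ['knife', 'frog'] (min_width=10, slack=3)
Line 9: ['from'] (min_width=4, slack=9)

Answer: |picture sweet|
|quickly      |
|chemistry    |
|curtain      |
|security make|
|no   calendar|
|string  north|
|knife    frog|
|from         |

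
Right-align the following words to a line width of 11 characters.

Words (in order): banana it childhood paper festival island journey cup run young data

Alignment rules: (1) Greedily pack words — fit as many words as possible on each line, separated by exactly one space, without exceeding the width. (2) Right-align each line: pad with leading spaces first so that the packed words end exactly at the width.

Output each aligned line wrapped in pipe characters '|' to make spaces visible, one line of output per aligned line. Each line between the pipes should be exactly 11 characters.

Answer: |  banana it|
|  childhood|
|      paper|
|   festival|
|     island|
|journey cup|
|  run young|
|       data|

Derivation:
Line 1: ['banana', 'it'] (min_width=9, slack=2)
Line 2: ['childhood'] (min_width=9, slack=2)
Line 3: ['paper'] (min_width=5, slack=6)
Line 4: ['festival'] (min_width=8, slack=3)
Line 5: ['island'] (min_width=6, slack=5)
Line 6: ['journey', 'cup'] (min_width=11, slack=0)
Line 7: ['run', 'young'] (min_width=9, slack=2)
Line 8: ['data'] (min_width=4, slack=7)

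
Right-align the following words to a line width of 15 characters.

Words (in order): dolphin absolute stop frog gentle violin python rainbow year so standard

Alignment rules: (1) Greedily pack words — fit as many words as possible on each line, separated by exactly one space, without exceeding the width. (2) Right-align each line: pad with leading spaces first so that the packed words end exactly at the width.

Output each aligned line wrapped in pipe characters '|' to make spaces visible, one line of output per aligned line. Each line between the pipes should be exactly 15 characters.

Answer: |        dolphin|
|  absolute stop|
|    frog gentle|
|  violin python|
|rainbow year so|
|       standard|

Derivation:
Line 1: ['dolphin'] (min_width=7, slack=8)
Line 2: ['absolute', 'stop'] (min_width=13, slack=2)
Line 3: ['frog', 'gentle'] (min_width=11, slack=4)
Line 4: ['violin', 'python'] (min_width=13, slack=2)
Line 5: ['rainbow', 'year', 'so'] (min_width=15, slack=0)
Line 6: ['standard'] (min_width=8, slack=7)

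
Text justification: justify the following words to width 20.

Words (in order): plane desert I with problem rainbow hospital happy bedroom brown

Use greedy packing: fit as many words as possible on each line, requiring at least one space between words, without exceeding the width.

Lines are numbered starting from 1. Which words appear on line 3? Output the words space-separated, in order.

Answer: hospital happy

Derivation:
Line 1: ['plane', 'desert', 'I', 'with'] (min_width=19, slack=1)
Line 2: ['problem', 'rainbow'] (min_width=15, slack=5)
Line 3: ['hospital', 'happy'] (min_width=14, slack=6)
Line 4: ['bedroom', 'brown'] (min_width=13, slack=7)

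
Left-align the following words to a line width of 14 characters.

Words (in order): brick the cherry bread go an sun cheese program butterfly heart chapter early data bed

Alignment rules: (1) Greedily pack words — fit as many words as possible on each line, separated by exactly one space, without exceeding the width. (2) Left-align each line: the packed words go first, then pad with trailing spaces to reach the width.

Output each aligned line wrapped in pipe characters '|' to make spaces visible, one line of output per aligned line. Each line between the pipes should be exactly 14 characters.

Answer: |brick the     |
|cherry bread  |
|go an sun     |
|cheese program|
|butterfly     |
|heart chapter |
|early data bed|

Derivation:
Line 1: ['brick', 'the'] (min_width=9, slack=5)
Line 2: ['cherry', 'bread'] (min_width=12, slack=2)
Line 3: ['go', 'an', 'sun'] (min_width=9, slack=5)
Line 4: ['cheese', 'program'] (min_width=14, slack=0)
Line 5: ['butterfly'] (min_width=9, slack=5)
Line 6: ['heart', 'chapter'] (min_width=13, slack=1)
Line 7: ['early', 'data', 'bed'] (min_width=14, slack=0)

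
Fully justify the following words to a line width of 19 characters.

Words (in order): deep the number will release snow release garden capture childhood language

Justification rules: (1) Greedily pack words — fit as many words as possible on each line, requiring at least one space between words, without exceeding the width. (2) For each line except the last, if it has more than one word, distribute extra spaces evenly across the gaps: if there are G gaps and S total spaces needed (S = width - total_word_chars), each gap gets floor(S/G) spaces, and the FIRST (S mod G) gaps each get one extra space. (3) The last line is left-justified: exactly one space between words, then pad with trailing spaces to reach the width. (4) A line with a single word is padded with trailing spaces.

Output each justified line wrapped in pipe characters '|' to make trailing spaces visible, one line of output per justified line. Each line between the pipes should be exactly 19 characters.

Answer: |deep   the   number|
|will  release  snow|
|release      garden|
|capture   childhood|
|language           |

Derivation:
Line 1: ['deep', 'the', 'number'] (min_width=15, slack=4)
Line 2: ['will', 'release', 'snow'] (min_width=17, slack=2)
Line 3: ['release', 'garden'] (min_width=14, slack=5)
Line 4: ['capture', 'childhood'] (min_width=17, slack=2)
Line 5: ['language'] (min_width=8, slack=11)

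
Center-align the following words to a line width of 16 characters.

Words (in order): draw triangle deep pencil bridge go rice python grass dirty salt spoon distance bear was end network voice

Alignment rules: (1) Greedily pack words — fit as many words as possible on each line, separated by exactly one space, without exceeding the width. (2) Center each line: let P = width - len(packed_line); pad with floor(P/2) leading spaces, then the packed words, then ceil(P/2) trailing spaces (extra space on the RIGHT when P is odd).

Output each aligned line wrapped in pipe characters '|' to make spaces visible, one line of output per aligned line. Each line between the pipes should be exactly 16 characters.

Line 1: ['draw', 'triangle'] (min_width=13, slack=3)
Line 2: ['deep', 'pencil'] (min_width=11, slack=5)
Line 3: ['bridge', 'go', 'rice'] (min_width=14, slack=2)
Line 4: ['python', 'grass'] (min_width=12, slack=4)
Line 5: ['dirty', 'salt', 'spoon'] (min_width=16, slack=0)
Line 6: ['distance', 'bear'] (min_width=13, slack=3)
Line 7: ['was', 'end', 'network'] (min_width=15, slack=1)
Line 8: ['voice'] (min_width=5, slack=11)

Answer: | draw triangle  |
|  deep pencil   |
| bridge go rice |
|  python grass  |
|dirty salt spoon|
| distance bear  |
|was end network |
|     voice      |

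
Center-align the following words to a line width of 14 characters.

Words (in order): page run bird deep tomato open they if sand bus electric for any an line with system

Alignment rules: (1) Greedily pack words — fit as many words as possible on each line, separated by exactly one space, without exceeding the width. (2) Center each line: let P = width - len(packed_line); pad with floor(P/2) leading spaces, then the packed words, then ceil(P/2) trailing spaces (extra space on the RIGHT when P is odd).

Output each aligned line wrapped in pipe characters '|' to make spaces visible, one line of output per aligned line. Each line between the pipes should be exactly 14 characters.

Line 1: ['page', 'run', 'bird'] (min_width=13, slack=1)
Line 2: ['deep', 'tomato'] (min_width=11, slack=3)
Line 3: ['open', 'they', 'if'] (min_width=12, slack=2)
Line 4: ['sand', 'bus'] (min_width=8, slack=6)
Line 5: ['electric', 'for'] (min_width=12, slack=2)
Line 6: ['any', 'an', 'line'] (min_width=11, slack=3)
Line 7: ['with', 'system'] (min_width=11, slack=3)

Answer: |page run bird |
| deep tomato  |
| open they if |
|   sand bus   |
| electric for |
| any an line  |
| with system  |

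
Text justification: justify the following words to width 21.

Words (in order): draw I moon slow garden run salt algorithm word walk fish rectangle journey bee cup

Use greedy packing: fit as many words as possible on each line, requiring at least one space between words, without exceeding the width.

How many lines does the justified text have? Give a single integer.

Answer: 5

Derivation:
Line 1: ['draw', 'I', 'moon', 'slow'] (min_width=16, slack=5)
Line 2: ['garden', 'run', 'salt'] (min_width=15, slack=6)
Line 3: ['algorithm', 'word', 'walk'] (min_width=19, slack=2)
Line 4: ['fish', 'rectangle'] (min_width=14, slack=7)
Line 5: ['journey', 'bee', 'cup'] (min_width=15, slack=6)
Total lines: 5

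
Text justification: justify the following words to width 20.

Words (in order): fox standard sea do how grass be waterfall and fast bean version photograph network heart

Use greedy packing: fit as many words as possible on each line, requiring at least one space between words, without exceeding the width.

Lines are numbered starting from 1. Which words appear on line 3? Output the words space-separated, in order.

Line 1: ['fox', 'standard', 'sea', 'do'] (min_width=19, slack=1)
Line 2: ['how', 'grass', 'be'] (min_width=12, slack=8)
Line 3: ['waterfall', 'and', 'fast'] (min_width=18, slack=2)
Line 4: ['bean', 'version'] (min_width=12, slack=8)
Line 5: ['photograph', 'network'] (min_width=18, slack=2)
Line 6: ['heart'] (min_width=5, slack=15)

Answer: waterfall and fast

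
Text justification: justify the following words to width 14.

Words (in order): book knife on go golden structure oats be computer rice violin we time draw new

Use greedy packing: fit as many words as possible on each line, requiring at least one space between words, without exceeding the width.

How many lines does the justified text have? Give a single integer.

Answer: 6

Derivation:
Line 1: ['book', 'knife', 'on'] (min_width=13, slack=1)
Line 2: ['go', 'golden'] (min_width=9, slack=5)
Line 3: ['structure', 'oats'] (min_width=14, slack=0)
Line 4: ['be', 'computer'] (min_width=11, slack=3)
Line 5: ['rice', 'violin', 'we'] (min_width=14, slack=0)
Line 6: ['time', 'draw', 'new'] (min_width=13, slack=1)
Total lines: 6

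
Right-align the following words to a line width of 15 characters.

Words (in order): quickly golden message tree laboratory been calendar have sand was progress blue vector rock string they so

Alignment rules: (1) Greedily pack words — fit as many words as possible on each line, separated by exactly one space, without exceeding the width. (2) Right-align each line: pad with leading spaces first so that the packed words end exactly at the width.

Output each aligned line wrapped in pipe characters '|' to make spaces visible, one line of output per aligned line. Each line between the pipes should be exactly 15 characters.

Answer: | quickly golden|
|   message tree|
|laboratory been|
|  calendar have|
|       sand was|
|  progress blue|
|    vector rock|
| string they so|

Derivation:
Line 1: ['quickly', 'golden'] (min_width=14, slack=1)
Line 2: ['message', 'tree'] (min_width=12, slack=3)
Line 3: ['laboratory', 'been'] (min_width=15, slack=0)
Line 4: ['calendar', 'have'] (min_width=13, slack=2)
Line 5: ['sand', 'was'] (min_width=8, slack=7)
Line 6: ['progress', 'blue'] (min_width=13, slack=2)
Line 7: ['vector', 'rock'] (min_width=11, slack=4)
Line 8: ['string', 'they', 'so'] (min_width=14, slack=1)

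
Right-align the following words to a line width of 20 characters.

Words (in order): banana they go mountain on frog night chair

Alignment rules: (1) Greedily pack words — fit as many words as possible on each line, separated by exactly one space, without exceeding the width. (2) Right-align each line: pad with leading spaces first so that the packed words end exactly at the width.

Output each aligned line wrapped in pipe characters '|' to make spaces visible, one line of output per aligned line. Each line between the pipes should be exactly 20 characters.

Answer: |      banana they go|
|    mountain on frog|
|         night chair|

Derivation:
Line 1: ['banana', 'they', 'go'] (min_width=14, slack=6)
Line 2: ['mountain', 'on', 'frog'] (min_width=16, slack=4)
Line 3: ['night', 'chair'] (min_width=11, slack=9)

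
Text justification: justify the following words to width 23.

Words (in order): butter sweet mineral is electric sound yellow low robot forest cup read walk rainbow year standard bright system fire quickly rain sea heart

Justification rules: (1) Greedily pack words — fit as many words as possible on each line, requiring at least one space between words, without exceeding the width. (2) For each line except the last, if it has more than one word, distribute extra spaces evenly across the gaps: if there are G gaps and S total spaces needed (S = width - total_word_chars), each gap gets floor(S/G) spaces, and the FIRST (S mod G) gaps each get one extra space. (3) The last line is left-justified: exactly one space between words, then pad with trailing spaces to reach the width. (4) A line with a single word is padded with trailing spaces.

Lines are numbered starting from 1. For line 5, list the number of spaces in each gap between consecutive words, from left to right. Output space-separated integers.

Line 1: ['butter', 'sweet', 'mineral', 'is'] (min_width=23, slack=0)
Line 2: ['electric', 'sound', 'yellow'] (min_width=21, slack=2)
Line 3: ['low', 'robot', 'forest', 'cup'] (min_width=20, slack=3)
Line 4: ['read', 'walk', 'rainbow', 'year'] (min_width=22, slack=1)
Line 5: ['standard', 'bright', 'system'] (min_width=22, slack=1)
Line 6: ['fire', 'quickly', 'rain', 'sea'] (min_width=21, slack=2)
Line 7: ['heart'] (min_width=5, slack=18)

Answer: 2 1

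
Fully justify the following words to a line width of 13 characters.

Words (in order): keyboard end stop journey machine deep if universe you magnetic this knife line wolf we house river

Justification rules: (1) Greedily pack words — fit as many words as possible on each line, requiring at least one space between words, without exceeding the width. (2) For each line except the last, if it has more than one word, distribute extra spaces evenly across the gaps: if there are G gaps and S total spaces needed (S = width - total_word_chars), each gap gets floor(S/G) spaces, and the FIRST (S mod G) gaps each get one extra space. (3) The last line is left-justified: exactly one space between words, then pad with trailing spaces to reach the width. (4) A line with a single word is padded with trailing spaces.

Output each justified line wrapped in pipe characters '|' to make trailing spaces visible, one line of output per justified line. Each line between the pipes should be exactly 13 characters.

Line 1: ['keyboard', 'end'] (min_width=12, slack=1)
Line 2: ['stop', 'journey'] (min_width=12, slack=1)
Line 3: ['machine', 'deep'] (min_width=12, slack=1)
Line 4: ['if', 'universe'] (min_width=11, slack=2)
Line 5: ['you', 'magnetic'] (min_width=12, slack=1)
Line 6: ['this', 'knife'] (min_width=10, slack=3)
Line 7: ['line', 'wolf', 'we'] (min_width=12, slack=1)
Line 8: ['house', 'river'] (min_width=11, slack=2)

Answer: |keyboard  end|
|stop  journey|
|machine  deep|
|if   universe|
|you  magnetic|
|this    knife|
|line  wolf we|
|house river  |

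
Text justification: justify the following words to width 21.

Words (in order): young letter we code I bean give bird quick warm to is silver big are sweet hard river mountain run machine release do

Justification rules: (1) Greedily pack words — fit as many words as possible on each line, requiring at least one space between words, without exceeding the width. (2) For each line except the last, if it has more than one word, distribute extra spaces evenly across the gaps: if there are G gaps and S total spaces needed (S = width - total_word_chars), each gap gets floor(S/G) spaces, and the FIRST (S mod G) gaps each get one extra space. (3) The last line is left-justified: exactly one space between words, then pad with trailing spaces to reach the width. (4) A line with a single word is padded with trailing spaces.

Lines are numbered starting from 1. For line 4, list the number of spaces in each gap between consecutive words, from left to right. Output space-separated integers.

Line 1: ['young', 'letter', 'we', 'code'] (min_width=20, slack=1)
Line 2: ['I', 'bean', 'give', 'bird'] (min_width=16, slack=5)
Line 3: ['quick', 'warm', 'to', 'is'] (min_width=16, slack=5)
Line 4: ['silver', 'big', 'are', 'sweet'] (min_width=20, slack=1)
Line 5: ['hard', 'river', 'mountain'] (min_width=19, slack=2)
Line 6: ['run', 'machine', 'release'] (min_width=19, slack=2)
Line 7: ['do'] (min_width=2, slack=19)

Answer: 2 1 1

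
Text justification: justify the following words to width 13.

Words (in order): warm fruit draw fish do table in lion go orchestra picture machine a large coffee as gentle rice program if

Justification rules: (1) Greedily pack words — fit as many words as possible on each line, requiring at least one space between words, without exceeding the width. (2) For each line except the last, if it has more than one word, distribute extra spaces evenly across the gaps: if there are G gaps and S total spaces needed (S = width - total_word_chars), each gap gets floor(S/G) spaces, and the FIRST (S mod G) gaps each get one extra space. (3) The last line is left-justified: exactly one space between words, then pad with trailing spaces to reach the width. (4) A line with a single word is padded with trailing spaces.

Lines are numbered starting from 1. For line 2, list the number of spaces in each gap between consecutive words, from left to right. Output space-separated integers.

Line 1: ['warm', 'fruit'] (min_width=10, slack=3)
Line 2: ['draw', 'fish', 'do'] (min_width=12, slack=1)
Line 3: ['table', 'in', 'lion'] (min_width=13, slack=0)
Line 4: ['go', 'orchestra'] (min_width=12, slack=1)
Line 5: ['picture'] (min_width=7, slack=6)
Line 6: ['machine', 'a'] (min_width=9, slack=4)
Line 7: ['large', 'coffee'] (min_width=12, slack=1)
Line 8: ['as', 'gentle'] (min_width=9, slack=4)
Line 9: ['rice', 'program'] (min_width=12, slack=1)
Line 10: ['if'] (min_width=2, slack=11)

Answer: 2 1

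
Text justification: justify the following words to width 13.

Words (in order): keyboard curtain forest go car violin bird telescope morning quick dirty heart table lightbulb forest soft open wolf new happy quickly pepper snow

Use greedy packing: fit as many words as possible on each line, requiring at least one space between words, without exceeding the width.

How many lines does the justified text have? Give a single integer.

Line 1: ['keyboard'] (min_width=8, slack=5)
Line 2: ['curtain'] (min_width=7, slack=6)
Line 3: ['forest', 'go', 'car'] (min_width=13, slack=0)
Line 4: ['violin', 'bird'] (min_width=11, slack=2)
Line 5: ['telescope'] (min_width=9, slack=4)
Line 6: ['morning', 'quick'] (min_width=13, slack=0)
Line 7: ['dirty', 'heart'] (min_width=11, slack=2)
Line 8: ['table'] (min_width=5, slack=8)
Line 9: ['lightbulb'] (min_width=9, slack=4)
Line 10: ['forest', 'soft'] (min_width=11, slack=2)
Line 11: ['open', 'wolf', 'new'] (min_width=13, slack=0)
Line 12: ['happy', 'quickly'] (min_width=13, slack=0)
Line 13: ['pepper', 'snow'] (min_width=11, slack=2)
Total lines: 13

Answer: 13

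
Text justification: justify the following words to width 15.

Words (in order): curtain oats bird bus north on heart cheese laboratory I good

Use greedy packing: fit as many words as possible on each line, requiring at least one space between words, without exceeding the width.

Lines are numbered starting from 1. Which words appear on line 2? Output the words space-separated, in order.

Line 1: ['curtain', 'oats'] (min_width=12, slack=3)
Line 2: ['bird', 'bus', 'north'] (min_width=14, slack=1)
Line 3: ['on', 'heart', 'cheese'] (min_width=15, slack=0)
Line 4: ['laboratory', 'I'] (min_width=12, slack=3)
Line 5: ['good'] (min_width=4, slack=11)

Answer: bird bus north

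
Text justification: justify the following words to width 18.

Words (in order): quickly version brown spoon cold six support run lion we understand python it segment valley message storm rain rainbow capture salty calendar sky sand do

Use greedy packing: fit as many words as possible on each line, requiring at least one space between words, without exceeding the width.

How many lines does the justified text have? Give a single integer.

Answer: 10

Derivation:
Line 1: ['quickly', 'version'] (min_width=15, slack=3)
Line 2: ['brown', 'spoon', 'cold'] (min_width=16, slack=2)
Line 3: ['six', 'support', 'run'] (min_width=15, slack=3)
Line 4: ['lion', 'we', 'understand'] (min_width=18, slack=0)
Line 5: ['python', 'it', 'segment'] (min_width=17, slack=1)
Line 6: ['valley', 'message'] (min_width=14, slack=4)
Line 7: ['storm', 'rain', 'rainbow'] (min_width=18, slack=0)
Line 8: ['capture', 'salty'] (min_width=13, slack=5)
Line 9: ['calendar', 'sky', 'sand'] (min_width=17, slack=1)
Line 10: ['do'] (min_width=2, slack=16)
Total lines: 10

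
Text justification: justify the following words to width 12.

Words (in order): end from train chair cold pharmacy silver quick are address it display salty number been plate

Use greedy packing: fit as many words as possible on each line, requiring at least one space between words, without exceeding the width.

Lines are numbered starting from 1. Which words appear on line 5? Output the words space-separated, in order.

Line 1: ['end', 'from'] (min_width=8, slack=4)
Line 2: ['train', 'chair'] (min_width=11, slack=1)
Line 3: ['cold'] (min_width=4, slack=8)
Line 4: ['pharmacy'] (min_width=8, slack=4)
Line 5: ['silver', 'quick'] (min_width=12, slack=0)
Line 6: ['are', 'address'] (min_width=11, slack=1)
Line 7: ['it', 'display'] (min_width=10, slack=2)
Line 8: ['salty', 'number'] (min_width=12, slack=0)
Line 9: ['been', 'plate'] (min_width=10, slack=2)

Answer: silver quick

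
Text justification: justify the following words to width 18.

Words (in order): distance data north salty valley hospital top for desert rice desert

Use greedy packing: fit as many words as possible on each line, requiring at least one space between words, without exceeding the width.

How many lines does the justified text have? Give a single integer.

Line 1: ['distance', 'data'] (min_width=13, slack=5)
Line 2: ['north', 'salty', 'valley'] (min_width=18, slack=0)
Line 3: ['hospital', 'top', 'for'] (min_width=16, slack=2)
Line 4: ['desert', 'rice', 'desert'] (min_width=18, slack=0)
Total lines: 4

Answer: 4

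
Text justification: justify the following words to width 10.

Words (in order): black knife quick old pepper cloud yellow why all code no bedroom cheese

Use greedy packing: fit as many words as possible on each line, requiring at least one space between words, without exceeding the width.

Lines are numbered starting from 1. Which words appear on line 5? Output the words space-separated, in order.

Answer: cloud

Derivation:
Line 1: ['black'] (min_width=5, slack=5)
Line 2: ['knife'] (min_width=5, slack=5)
Line 3: ['quick', 'old'] (min_width=9, slack=1)
Line 4: ['pepper'] (min_width=6, slack=4)
Line 5: ['cloud'] (min_width=5, slack=5)
Line 6: ['yellow', 'why'] (min_width=10, slack=0)
Line 7: ['all', 'code'] (min_width=8, slack=2)
Line 8: ['no', 'bedroom'] (min_width=10, slack=0)
Line 9: ['cheese'] (min_width=6, slack=4)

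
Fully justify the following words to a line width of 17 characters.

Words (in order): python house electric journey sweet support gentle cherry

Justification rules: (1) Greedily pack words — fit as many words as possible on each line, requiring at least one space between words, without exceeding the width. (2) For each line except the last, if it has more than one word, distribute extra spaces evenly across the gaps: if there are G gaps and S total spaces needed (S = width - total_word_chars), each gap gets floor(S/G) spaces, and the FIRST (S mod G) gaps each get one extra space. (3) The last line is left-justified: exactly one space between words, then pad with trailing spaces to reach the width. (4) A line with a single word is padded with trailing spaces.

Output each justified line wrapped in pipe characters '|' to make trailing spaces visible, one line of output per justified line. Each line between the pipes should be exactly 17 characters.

Line 1: ['python', 'house'] (min_width=12, slack=5)
Line 2: ['electric', 'journey'] (min_width=16, slack=1)
Line 3: ['sweet', 'support'] (min_width=13, slack=4)
Line 4: ['gentle', 'cherry'] (min_width=13, slack=4)

Answer: |python      house|
|electric  journey|
|sweet     support|
|gentle cherry    |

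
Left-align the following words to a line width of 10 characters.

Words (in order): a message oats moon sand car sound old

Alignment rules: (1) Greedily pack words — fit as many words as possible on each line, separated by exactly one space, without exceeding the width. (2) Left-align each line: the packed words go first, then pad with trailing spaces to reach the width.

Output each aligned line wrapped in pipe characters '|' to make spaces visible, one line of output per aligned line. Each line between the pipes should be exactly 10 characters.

Line 1: ['a', 'message'] (min_width=9, slack=1)
Line 2: ['oats', 'moon'] (min_width=9, slack=1)
Line 3: ['sand', 'car'] (min_width=8, slack=2)
Line 4: ['sound', 'old'] (min_width=9, slack=1)

Answer: |a message |
|oats moon |
|sand car  |
|sound old |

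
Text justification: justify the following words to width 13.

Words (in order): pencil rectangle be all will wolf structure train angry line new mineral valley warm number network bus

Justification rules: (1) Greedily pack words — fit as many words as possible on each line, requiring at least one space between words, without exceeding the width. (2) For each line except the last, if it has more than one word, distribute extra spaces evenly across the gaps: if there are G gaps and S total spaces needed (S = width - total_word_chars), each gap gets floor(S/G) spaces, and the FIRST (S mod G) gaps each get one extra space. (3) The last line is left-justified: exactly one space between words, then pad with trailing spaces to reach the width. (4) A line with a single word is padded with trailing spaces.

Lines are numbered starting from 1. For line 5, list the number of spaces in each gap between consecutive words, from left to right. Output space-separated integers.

Answer: 3

Derivation:
Line 1: ['pencil'] (min_width=6, slack=7)
Line 2: ['rectangle', 'be'] (min_width=12, slack=1)
Line 3: ['all', 'will', 'wolf'] (min_width=13, slack=0)
Line 4: ['structure'] (min_width=9, slack=4)
Line 5: ['train', 'angry'] (min_width=11, slack=2)
Line 6: ['line', 'new'] (min_width=8, slack=5)
Line 7: ['mineral'] (min_width=7, slack=6)
Line 8: ['valley', 'warm'] (min_width=11, slack=2)
Line 9: ['number'] (min_width=6, slack=7)
Line 10: ['network', 'bus'] (min_width=11, slack=2)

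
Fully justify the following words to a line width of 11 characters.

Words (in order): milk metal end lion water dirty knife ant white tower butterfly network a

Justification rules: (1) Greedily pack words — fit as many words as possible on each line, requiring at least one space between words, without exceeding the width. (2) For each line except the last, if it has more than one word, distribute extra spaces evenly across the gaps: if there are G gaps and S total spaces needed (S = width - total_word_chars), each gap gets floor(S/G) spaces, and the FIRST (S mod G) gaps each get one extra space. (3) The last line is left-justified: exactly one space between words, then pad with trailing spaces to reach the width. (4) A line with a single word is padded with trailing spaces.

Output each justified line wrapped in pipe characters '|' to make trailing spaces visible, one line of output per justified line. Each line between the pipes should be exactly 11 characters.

Answer: |milk  metal|
|end    lion|
|water dirty|
|knife   ant|
|white tower|
|butterfly  |
|network a  |

Derivation:
Line 1: ['milk', 'metal'] (min_width=10, slack=1)
Line 2: ['end', 'lion'] (min_width=8, slack=3)
Line 3: ['water', 'dirty'] (min_width=11, slack=0)
Line 4: ['knife', 'ant'] (min_width=9, slack=2)
Line 5: ['white', 'tower'] (min_width=11, slack=0)
Line 6: ['butterfly'] (min_width=9, slack=2)
Line 7: ['network', 'a'] (min_width=9, slack=2)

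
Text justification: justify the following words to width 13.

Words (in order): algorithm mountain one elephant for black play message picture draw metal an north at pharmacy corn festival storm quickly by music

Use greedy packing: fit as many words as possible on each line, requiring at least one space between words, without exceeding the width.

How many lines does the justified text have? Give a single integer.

Answer: 12

Derivation:
Line 1: ['algorithm'] (min_width=9, slack=4)
Line 2: ['mountain', 'one'] (min_width=12, slack=1)
Line 3: ['elephant', 'for'] (min_width=12, slack=1)
Line 4: ['black', 'play'] (min_width=10, slack=3)
Line 5: ['message'] (min_width=7, slack=6)
Line 6: ['picture', 'draw'] (min_width=12, slack=1)
Line 7: ['metal', 'an'] (min_width=8, slack=5)
Line 8: ['north', 'at'] (min_width=8, slack=5)
Line 9: ['pharmacy', 'corn'] (min_width=13, slack=0)
Line 10: ['festival'] (min_width=8, slack=5)
Line 11: ['storm', 'quickly'] (min_width=13, slack=0)
Line 12: ['by', 'music'] (min_width=8, slack=5)
Total lines: 12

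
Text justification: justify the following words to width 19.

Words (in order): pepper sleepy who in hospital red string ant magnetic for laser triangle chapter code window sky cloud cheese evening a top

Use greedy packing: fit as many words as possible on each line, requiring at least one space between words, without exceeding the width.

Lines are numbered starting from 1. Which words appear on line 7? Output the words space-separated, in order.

Line 1: ['pepper', 'sleepy', 'who'] (min_width=17, slack=2)
Line 2: ['in', 'hospital', 'red'] (min_width=15, slack=4)
Line 3: ['string', 'ant', 'magnetic'] (min_width=19, slack=0)
Line 4: ['for', 'laser', 'triangle'] (min_width=18, slack=1)
Line 5: ['chapter', 'code', 'window'] (min_width=19, slack=0)
Line 6: ['sky', 'cloud', 'cheese'] (min_width=16, slack=3)
Line 7: ['evening', 'a', 'top'] (min_width=13, slack=6)

Answer: evening a top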